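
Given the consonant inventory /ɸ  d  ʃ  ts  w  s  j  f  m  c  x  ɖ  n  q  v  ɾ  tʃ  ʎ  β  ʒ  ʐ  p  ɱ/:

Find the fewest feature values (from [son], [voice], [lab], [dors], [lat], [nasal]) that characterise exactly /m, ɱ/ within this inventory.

/m, ɱ/ are all [+nasal], [+labial], and no other segment in the inventory matches both values. Dropping any one of them over-generates: [+labial] alone would also admit /ɸ, w, f, v, …/; [+nasal] alone would also admit /n/. No other single listed feature picks out exactly this set either, so fewer than two features will not do.

[+nasal, +lab]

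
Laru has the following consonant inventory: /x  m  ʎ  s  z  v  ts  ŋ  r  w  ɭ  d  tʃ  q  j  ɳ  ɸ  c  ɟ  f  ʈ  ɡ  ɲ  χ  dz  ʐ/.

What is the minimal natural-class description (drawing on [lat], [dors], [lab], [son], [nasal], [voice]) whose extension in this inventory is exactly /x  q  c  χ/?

Every target segment is [−voice], [+dorsal]; each remaining inventory member fails at least one of these. Each conjunct is needed — [+dorsal] alone would also admit /ʎ, ŋ, w, j, …/; [−voice] alone would also admit /s, ts, tʃ, ɸ, …/ — and no other single listed feature has exactly this extension, so two is the minimum.

[−voice, +dors]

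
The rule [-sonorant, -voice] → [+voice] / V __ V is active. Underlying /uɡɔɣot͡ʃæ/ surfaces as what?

/t͡ʃ/ satisfies [-sonorant, -voice] and sits in V __ V. The [+voice] counterpart of the voiceless postalveolar affricate is /d͡ʒ/. Other segments in /uɡɔɣot͡ʃæ/ either fail the structural description or are not in the environment, so the surface form is [uɡɔɣod͡ʒæ].

[uɡɔɣod͡ʒæ]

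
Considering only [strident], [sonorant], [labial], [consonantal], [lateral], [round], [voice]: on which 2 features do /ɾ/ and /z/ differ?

/ɾ/ is the alveolar tap and /z/ is the voiced alveolar fricative. Both are [-labial], [+consonantal], [-lateral], [-round], [+voice]. /ɾ/ is [+sonorant] while /z/ is [-sonorant]; /ɾ/ is [-strident] while /z/ is [+strident], so the distinguishing features are [sonorant], [strident].

[sonorant], [strident]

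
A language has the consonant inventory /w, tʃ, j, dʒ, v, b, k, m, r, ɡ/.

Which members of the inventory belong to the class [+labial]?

w, v, b, m

The [+labial] segments here are /w, v, b, m/; the remaining /tʃ, j, dʒ, k, r, ɡ/ are [−labial].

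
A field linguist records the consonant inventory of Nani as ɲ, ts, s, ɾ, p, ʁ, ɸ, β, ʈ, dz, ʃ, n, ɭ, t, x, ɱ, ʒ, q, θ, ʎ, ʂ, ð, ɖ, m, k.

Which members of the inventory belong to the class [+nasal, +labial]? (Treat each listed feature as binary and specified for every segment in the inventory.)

ɱ, m

Checking each segment against [+nasal], [+labial]: /ɱ/ (labiodental nasal), /m/ (bilabial nasal) satisfy every feature; every other segment in the inventory fails at least one.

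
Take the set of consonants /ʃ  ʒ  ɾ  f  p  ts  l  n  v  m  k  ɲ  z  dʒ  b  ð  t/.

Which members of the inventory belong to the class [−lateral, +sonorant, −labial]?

The [−lateral] segments are /ʃ, ʒ, ɾ, f, p, ts, n, v, m, k, ɲ, z, dʒ, b, ð, t/.
Of those, [+sonorant] gives /ɾ, n, m, ɲ/.
Of those, [−labial] leaves /ɾ, n, ɲ/.

ɾ, n, ɲ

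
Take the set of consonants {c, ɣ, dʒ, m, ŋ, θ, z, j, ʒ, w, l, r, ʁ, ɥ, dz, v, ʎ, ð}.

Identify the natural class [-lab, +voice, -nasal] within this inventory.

ɣ, dʒ, z, j, ʒ, l, r, ʁ, dz, ʎ, ð

The [-labial] segments are /c, ɣ, dʒ, ŋ, θ, z, j, ʒ, l, r, ʁ, dz, ʎ, ð/.
Then [+voice] gives /ɣ, dʒ, ŋ, z, j, ʒ, l, r, ʁ, dz, ʎ, ð/.
Within that set, [-nasal] leaves /ɣ, dʒ, z, j, ʒ, l, r, ʁ, dz, ʎ, ð/.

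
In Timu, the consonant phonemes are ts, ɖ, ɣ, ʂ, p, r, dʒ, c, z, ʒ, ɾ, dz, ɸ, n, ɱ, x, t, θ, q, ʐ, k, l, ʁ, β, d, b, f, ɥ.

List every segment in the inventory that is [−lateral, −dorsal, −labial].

Checking each segment against [−lateral], [−dorsal], [−labial]: /ts/ (voiceless alveolar affricate), /ɖ/ (voiced retroflex stop), /ʂ/ (voiceless retroflex fricative), /r/ (alveolar trill), /dʒ/ (voiced postalveolar affricate), /z/ (voiced alveolar fricative), among others, satisfy every feature; every other segment in the inventory fails at least one.

ts, ɖ, ʂ, r, dʒ, z, ʒ, ɾ, dz, n, t, θ, ʐ, d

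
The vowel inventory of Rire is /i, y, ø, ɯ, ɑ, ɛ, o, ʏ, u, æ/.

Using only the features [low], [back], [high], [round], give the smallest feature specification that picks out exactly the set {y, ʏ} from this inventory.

[+high, −back, +round]

The class [+high], [−back], [+round] has exactly /y, ʏ/ as its extension in this inventory. No smaller conjunction from the listed features achieves this: [−back, +round] alone would also admit /ø/; [+high, +round] alone would also admit /u/; [+high, −back] alone would also admit /i/; and checking the remaining two-feature bundles turns up none with this extension.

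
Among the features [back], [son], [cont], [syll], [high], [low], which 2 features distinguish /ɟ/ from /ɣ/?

/ɟ/ is the voiced palatal stop and /ɣ/ is the voiced velar fricative. Both are [−sonorant], [−syllabic], [+high], [−low]. /ɟ/ is [−continuant] while /ɣ/ is [+continuant]; /ɟ/ is [−back] while /ɣ/ is [+back], so the distinguishing features are [continuant], [back].

[continuant], [back]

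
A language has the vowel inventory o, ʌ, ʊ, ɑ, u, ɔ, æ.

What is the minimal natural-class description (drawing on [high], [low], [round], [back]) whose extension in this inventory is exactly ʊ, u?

The target set is precisely the extension of [+high] in this inventory.

[+high]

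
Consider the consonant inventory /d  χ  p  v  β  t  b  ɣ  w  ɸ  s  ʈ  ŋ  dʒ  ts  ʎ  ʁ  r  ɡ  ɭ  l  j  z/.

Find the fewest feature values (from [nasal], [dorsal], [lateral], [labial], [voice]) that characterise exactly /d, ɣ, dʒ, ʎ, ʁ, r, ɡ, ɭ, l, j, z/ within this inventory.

[+voice, −nasal, −labial]

The class [+voice], [−nasal], [−labial] has exactly /d, ɣ, dʒ, ʎ, ʁ, r, ɡ, ɭ, l, j, z/ as its extension in this inventory. No smaller conjunction from the listed features achieves this: [−nasal, −labial] alone would also admit /χ, t, s, ʈ, …/; [+voice, −labial] alone would also admit /ŋ/; [+voice, −nasal] alone would also admit /v, β, b, w/; and checking the remaining two-feature bundles turns up none with this extension.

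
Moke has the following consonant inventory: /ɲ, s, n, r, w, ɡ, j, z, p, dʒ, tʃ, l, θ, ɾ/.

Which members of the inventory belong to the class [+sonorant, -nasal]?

Checking each segment against [+sonorant], [-nasal]: /r/ (alveolar trill), /w/ (labial-velar glide), /j/ (palatal glide), /l/ (alveolar lateral approximant), /ɾ/ (alveolar tap) satisfy every feature; every other segment in the inventory fails at least one.

r, w, j, l, ɾ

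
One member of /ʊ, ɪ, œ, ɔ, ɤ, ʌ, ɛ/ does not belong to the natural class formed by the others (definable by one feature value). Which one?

ɤ

/ɛ, ʌ, ɔ, ɪ, œ, ʊ/ are all [-tense], but /ɤ/ (mid back unrounded tense vowel) is [+tense]. No other single segment can be removed to leave a set sharing one feature value that the removed segment lacks, so /ɤ/ is the odd one out.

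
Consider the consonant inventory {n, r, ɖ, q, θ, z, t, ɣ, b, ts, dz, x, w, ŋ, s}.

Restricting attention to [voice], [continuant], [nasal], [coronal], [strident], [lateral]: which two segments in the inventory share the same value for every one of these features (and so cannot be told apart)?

On the given features, /ɣ/ and /w/ have an identical profile: [+voice], [+continuant], [-nasal], [-coronal], [-strident], [-lateral]. No other two segments in the inventory coincide on all 6 features. (They do differ in [sonorant], [labial] and [round], which are not among the given features.)

ɣ, w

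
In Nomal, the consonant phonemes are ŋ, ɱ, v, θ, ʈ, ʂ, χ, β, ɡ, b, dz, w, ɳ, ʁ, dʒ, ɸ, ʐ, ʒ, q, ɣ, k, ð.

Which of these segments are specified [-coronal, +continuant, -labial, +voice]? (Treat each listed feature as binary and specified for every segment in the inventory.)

Among the inventory, the [-coronal] segments are /ŋ, ɱ, v, χ, β, ɡ, b, w, ʁ, ɸ, q, ɣ, k/.
Of those, [+continuant] gives /v, χ, β, w, ʁ, ɸ, ɣ/.
Within that set, [-labial] gives /χ, ʁ, ɣ/.
Within that set, [+voice] leaves /ʁ, ɣ/.

ʁ, ɣ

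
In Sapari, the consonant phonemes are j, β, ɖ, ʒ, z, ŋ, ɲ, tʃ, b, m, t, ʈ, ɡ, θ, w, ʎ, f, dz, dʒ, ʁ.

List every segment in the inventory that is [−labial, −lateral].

First, the [−labial] segments are /j, ɖ, ʒ, z, ŋ, ɲ, tʃ, t, ʈ, ɡ, θ, ʎ, dz, dʒ, ʁ/.
Among these, [−lateral] leaves /j, ɖ, ʒ, z, ŋ, ɲ, tʃ, t, ʈ, ɡ, θ, dz, dʒ, ʁ/.

j, ɖ, ʒ, z, ŋ, ɲ, tʃ, t, ʈ, ɡ, θ, dz, dʒ, ʁ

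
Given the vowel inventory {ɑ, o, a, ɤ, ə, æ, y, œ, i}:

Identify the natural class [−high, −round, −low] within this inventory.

ɤ, ə

First, the [−high] segments are /ɑ, o, a, ɤ, ə, æ, œ/.
Within that set, [−round] gives /ɑ, a, ɤ, ə, æ/.
Of those, [−low] leaves /ɤ, ə/.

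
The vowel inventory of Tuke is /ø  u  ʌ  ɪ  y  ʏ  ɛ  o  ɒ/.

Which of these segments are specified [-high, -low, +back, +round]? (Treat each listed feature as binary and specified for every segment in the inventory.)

o

Eliminate segments failing any feature: /ø, ɛ/ are [-back]; /u, ɪ, y, ʏ/ are [+high]; /ʌ/ is [-round]; /ɒ/ is [+low]. The remaining /o/ satisfy [-high], [-low], [+back], [+round].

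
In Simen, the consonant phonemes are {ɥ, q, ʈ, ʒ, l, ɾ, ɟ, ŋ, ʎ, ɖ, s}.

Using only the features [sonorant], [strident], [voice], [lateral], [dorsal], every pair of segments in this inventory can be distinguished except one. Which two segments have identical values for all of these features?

/ŋ/ (velar nasal) and /ɥ/ (labial-palatal glide) are both [+sonorant], [−strident], [+voice], [−lateral], [+dorsal], so none of the listed features separates them. (They do differ in [nasal], [continuant], [labial], [round] and [back], which are not among the given features.) Every other pair in the inventory differs on at least one listed feature.

ŋ, ɥ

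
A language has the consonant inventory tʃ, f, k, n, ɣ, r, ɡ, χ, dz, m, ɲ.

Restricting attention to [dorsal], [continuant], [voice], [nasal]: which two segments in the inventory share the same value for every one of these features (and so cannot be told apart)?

On the given features, /n/ and /m/ have an identical profile: [−dorsal], [−continuant], [+voice], [+nasal]. No other two segments in the inventory coincide on all 4 features. (They do differ in [labial] and [coronal], which are not among the given features.)

n, m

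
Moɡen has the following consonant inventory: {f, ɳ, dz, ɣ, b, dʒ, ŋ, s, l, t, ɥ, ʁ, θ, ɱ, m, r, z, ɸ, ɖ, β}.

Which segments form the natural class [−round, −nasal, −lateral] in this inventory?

f, dz, ɣ, b, dʒ, s, t, ʁ, θ, r, z, ɸ, ɖ, β

Eliminate segments failing any feature: /ɳ, ŋ, ɱ, m/ are [+nasal]; /l/ is [+lateral]; /ɥ/ is [+round]. The remaining /f, dz, ɣ, b, dʒ, s, t, ʁ, θ, r, z, ɸ, ɖ, β/ satisfy [−round], [−nasal], [−lateral].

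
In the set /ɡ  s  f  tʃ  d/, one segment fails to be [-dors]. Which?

/ɡ/ is the voiced velar stop, which is [+dorsal]; the rest — /f, tʃ, s, d/ — are [-dorsal].

ɡ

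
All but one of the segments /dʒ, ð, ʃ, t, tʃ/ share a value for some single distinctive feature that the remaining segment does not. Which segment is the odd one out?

t

[distributed] groups all but one: /ʃ, dʒ, ð, tʃ/ share [+distributed] while /t/ (voiceless alveolar stop) alone is [−distributed]. Removing any other segment would not leave a single-feature class that excludes it.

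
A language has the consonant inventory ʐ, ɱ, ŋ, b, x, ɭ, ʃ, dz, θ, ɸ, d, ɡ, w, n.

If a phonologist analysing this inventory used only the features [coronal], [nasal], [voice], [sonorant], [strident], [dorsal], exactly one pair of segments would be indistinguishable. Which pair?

Both /dz/ and /ʐ/ are [+coronal], [−nasal], [+voice], [−sonorant], [+strident], [−dorsal]. Since the list omits [continuant] and [anterior] — which do distinguish the voiced alveolar affricate from the voiced retroflex fricative — this pair collapses; all other pairs remain distinct.

dz, ʐ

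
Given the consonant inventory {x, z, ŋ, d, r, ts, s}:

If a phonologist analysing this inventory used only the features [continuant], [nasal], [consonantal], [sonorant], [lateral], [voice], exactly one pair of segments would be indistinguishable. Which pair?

x, s

/x/ (voiceless velar fricative) and /s/ (voiceless alveolar fricative) are both [+continuant], [-nasal], [+consonantal], [-sonorant], [-lateral], [-voice], so none of the listed features separates them. (They do differ in [strident], [coronal] and [dorsal], which are not among the given features.) Every other pair in the inventory differs on at least one listed feature.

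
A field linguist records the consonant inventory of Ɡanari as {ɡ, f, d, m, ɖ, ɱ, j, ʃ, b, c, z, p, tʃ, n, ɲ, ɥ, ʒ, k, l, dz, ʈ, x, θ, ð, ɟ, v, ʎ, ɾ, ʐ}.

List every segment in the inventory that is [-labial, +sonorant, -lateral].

Eliminate segments failing any feature: /ɡ, d, ɖ, ʃ, c, z, tʃ, ʒ, k, dz, ʈ, x, θ, ð, ɟ, ʐ/ are [-sonorant]; /f, m, ɱ, b, p, ɥ, v/ are [+labial]; /l, ʎ/ are [+lateral]. The remaining /j, n, ɲ, ɾ/ satisfy [-labial], [+sonorant], [-lateral].

j, n, ɲ, ɾ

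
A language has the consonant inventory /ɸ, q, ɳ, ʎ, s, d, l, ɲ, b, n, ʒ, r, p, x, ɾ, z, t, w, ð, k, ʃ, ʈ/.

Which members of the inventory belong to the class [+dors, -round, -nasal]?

Among the inventory, the [+dorsal] segments are /q, ʎ, ɲ, x, w, k/.
Intersecting with [-round] gives /q, ʎ, ɲ, x, k/.
Among these, [-nasal] leaves /q, ʎ, x, k/.

q, ʎ, x, k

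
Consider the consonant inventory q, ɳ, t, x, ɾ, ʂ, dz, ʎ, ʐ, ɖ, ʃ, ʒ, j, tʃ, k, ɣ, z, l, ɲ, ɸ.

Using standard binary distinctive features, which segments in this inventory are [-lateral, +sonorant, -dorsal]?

Checking each segment against [-lateral], [+sonorant], [-dorsal]: /ɳ/ (retroflex nasal), /ɾ/ (alveolar tap) satisfy every feature; every other segment in the inventory fails at least one.

ɳ, ɾ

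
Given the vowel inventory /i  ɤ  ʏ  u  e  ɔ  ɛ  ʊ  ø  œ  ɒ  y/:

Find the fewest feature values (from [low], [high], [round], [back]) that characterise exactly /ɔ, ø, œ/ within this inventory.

[-high, -low, +round]

The class [-high], [-low], [+round] has exactly /ɔ, ø, œ/ as its extension in this inventory. No smaller conjunction from the listed features achieves this: [-low, +round] alone would also admit /ʏ, u, ʊ, y/; [-high, +round] alone would also admit /ɒ/; [-high, -low] alone would also admit /ɤ, e, ɛ/; and checking the remaining two-feature bundles turns up none with this extension.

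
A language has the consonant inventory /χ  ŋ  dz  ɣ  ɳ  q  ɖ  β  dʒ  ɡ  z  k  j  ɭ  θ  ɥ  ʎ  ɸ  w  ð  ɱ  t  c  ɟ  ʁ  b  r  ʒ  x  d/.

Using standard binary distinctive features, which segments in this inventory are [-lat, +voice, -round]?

ŋ, dz, ɣ, ɳ, ɖ, β, dʒ, ɡ, z, j, ð, ɱ, ɟ, ʁ, b, r, ʒ, d

First, the [-lateral] segments are /χ, ŋ, dz, ɣ, ɳ, q, ɖ, β, dʒ, ɡ, z, k, j, θ, ɥ, ɸ, w, ð, ɱ, t, c, ɟ, ʁ, b, r, ʒ, x, d/.
Of those, [+voice] gives /ŋ, dz, ɣ, ɳ, ɖ, β, dʒ, ɡ, z, j, ɥ, w, ð, ɱ, ɟ, ʁ, b, r, ʒ, d/.
Then [-round] leaves /ŋ, dz, ɣ, ɳ, ɖ, β, dʒ, ɡ, z, j, ð, ɱ, ɟ, ʁ, b, r, ʒ, d/.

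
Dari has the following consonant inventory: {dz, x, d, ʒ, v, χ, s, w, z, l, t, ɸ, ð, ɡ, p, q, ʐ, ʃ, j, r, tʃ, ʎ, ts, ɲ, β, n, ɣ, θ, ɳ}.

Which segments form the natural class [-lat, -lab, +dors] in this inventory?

Checking each segment against [-lateral], [-labial], [+dorsal]: /x/ (voiceless velar fricative), /χ/ (voiceless uvular fricative), /ɡ/ (voiced velar stop), /q/ (voiceless uvular stop), /j/ (palatal glide), /ɲ/ (palatal nasal), among others, satisfy every feature; every other segment in the inventory fails at least one.

x, χ, ɡ, q, j, ɲ, ɣ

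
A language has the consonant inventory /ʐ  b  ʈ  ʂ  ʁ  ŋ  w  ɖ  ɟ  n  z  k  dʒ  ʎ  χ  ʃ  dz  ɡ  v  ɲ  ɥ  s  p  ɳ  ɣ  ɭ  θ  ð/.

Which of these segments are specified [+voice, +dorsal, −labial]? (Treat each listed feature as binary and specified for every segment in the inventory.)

ʁ, ŋ, ɟ, ʎ, ɡ, ɲ, ɣ

Among the inventory, the [+voice] segments are /ʐ, b, ʁ, ŋ, w, ɖ, ɟ, n, z, dʒ, ʎ, dz, ɡ, v, ɲ, ɥ, ɳ, ɣ, ɭ, ð/.
Then [+dorsal] gives /ʁ, ŋ, w, ɟ, ʎ, ɡ, ɲ, ɥ, ɣ/.
Within that set, [−labial] leaves /ʁ, ŋ, ɟ, ʎ, ɡ, ɲ, ɣ/.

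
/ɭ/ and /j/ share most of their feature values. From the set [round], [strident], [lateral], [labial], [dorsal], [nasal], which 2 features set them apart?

The two segments share [−round], [−strident], [−labial], [−nasal]. The only features from the list on which they differ: /ɭ/ is [+lateral] while /j/ is [−lateral]; /ɭ/ is [−dorsal] while /j/ is [+dorsal].

[lateral], [dorsal]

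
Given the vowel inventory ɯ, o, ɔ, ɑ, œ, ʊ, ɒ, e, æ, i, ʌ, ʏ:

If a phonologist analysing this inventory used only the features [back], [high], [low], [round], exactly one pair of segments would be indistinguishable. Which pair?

o, ɔ

Both /o/ and /ɔ/ are [+back], [-high], [-low], [+round]. Since the list omits [tense] — which does distinguish the mid back rounded tense vowel from the mid back rounded lax vowel — this pair collapses; all other pairs remain distinct.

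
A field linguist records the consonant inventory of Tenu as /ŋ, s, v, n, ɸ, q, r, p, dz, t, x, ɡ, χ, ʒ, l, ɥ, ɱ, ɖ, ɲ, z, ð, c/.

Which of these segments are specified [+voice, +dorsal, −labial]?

Eliminate segments failing any feature: /s, ɸ, q, p, t, x, χ, c/ are [−voice]; /v, n, r, dz, ʒ, l, ɱ, ɖ, z, ð/ are [−dorsal]; /ɥ/ is [+labial]. The remaining /ŋ, ɡ, ɲ/ satisfy [+voice], [+dorsal], [−labial].

ŋ, ɡ, ɲ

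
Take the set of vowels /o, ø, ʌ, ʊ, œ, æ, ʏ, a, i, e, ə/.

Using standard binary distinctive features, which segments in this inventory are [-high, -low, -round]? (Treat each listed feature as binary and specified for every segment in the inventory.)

Checking each segment against [-high], [-low], [-round]: /ʌ/ (mid back unrounded lax vowel), /e/ (mid front unrounded tense vowel), /ə/ (mid central vowel (schwa)) satisfy every feature; every other segment in the inventory fails at least one.

ʌ, e, ə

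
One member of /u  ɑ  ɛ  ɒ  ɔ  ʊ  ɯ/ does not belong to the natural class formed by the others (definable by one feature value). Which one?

The remaining segments after removing /ɛ/ share [+back]; /ɛ/ (mid front unrounded lax vowel) is [−back]. For every other candidate removal, the leftover set fails to share any single feature value that the removed segment lacks.

ɛ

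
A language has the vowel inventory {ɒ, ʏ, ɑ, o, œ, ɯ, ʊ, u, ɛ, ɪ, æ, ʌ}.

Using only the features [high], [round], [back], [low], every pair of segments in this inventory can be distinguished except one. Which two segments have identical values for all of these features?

ʊ, u

On the given features, /ʊ/ and /u/ have an identical profile: [+high], [+round], [+back], [−low]. No other two segments in the inventory coincide on all 4 features. (They do differ in [tense], which is not among the given features.)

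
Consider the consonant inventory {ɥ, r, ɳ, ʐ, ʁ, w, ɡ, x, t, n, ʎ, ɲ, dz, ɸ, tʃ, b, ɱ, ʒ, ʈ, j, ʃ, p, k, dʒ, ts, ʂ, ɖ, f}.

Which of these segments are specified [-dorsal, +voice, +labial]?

Among the inventory, the [-dorsal] segments are /r, ɳ, ʐ, t, n, dz, ɸ, tʃ, b, ɱ, ʒ, ʈ, ʃ, p, dʒ, ts, ʂ, ɖ, f/.
Within that set, [+voice] gives /r, ɳ, ʐ, n, dz, b, ɱ, ʒ, dʒ, ɖ/.
Among these, [+labial] leaves /b, ɱ/.

b, ɱ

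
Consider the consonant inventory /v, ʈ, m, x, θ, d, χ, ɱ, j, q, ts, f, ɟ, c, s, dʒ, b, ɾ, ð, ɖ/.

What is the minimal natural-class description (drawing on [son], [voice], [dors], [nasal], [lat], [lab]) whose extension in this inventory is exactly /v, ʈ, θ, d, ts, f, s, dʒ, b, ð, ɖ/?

[-son, -dors]

/v, ʈ, θ, d, ts, f, s, dʒ, b, ð, ɖ/ are all [-sonorant], [-dorsal], and no other segment in the inventory matches both values. Dropping any one of them over-generates: [-dorsal] alone would also admit /m, ɱ, ɾ/; [-sonorant] alone would also admit /x, χ, q, ɟ, …/. No other single listed feature picks out exactly this set either, so fewer than two features will not do.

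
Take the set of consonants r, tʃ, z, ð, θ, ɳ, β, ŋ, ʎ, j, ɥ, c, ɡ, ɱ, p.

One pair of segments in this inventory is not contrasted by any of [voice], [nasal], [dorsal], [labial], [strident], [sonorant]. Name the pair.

/ʎ/ (palatal lateral approximant) and /j/ (palatal glide) are both [+voice], [−nasal], [+dorsal], [−labial], [−strident], [+sonorant], so none of the listed features separates them. (They do differ in [lateral], which is not among the given features.) Every other pair in the inventory differs on at least one listed feature.

ʎ, j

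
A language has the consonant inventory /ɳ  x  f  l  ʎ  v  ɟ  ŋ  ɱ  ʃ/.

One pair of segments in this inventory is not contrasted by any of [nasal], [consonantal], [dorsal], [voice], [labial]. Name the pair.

ʎ, ɟ

Both /ʎ/ and /ɟ/ are [-nasal], [+consonantal], [+dorsal], [+voice], [-labial]. Since the list omits [sonorant] and [lateral] — which do distinguish the palatal lateral approximant from the voiced palatal stop — this pair collapses; all other pairs remain distinct.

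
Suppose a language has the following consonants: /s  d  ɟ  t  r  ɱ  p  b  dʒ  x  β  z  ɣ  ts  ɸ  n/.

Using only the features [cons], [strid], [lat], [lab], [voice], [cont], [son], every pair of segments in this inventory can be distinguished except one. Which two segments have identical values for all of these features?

Both /d/ and /ɟ/ are [+consonantal], [−strident], [−lateral], [−labial], [+voice], [−continuant], [−sonorant]. Since the list omits [dorsal] — which does distinguish the voiced alveolar stop from the voiced palatal stop — this pair collapses; all other pairs remain distinct.

d, ɟ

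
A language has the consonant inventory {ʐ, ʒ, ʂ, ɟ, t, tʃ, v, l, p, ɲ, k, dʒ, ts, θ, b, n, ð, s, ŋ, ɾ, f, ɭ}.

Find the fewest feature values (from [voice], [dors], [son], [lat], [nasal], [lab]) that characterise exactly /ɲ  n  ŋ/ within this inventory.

[+nasal]

Every target segment is [+nasal] and no other inventory member is, so one feature is enough.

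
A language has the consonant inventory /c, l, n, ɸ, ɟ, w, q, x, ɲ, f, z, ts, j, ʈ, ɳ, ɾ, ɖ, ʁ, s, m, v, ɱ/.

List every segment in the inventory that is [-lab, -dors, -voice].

ts, ʈ, s

First, the [-labial] segments are /c, l, n, ɟ, q, x, ɲ, z, ts, j, ʈ, ɳ, ɾ, ɖ, ʁ, s/.
Of those, [-dorsal] gives /l, n, z, ts, ʈ, ɳ, ɾ, ɖ, s/.
Then [-voice] leaves /ts, ʈ, s/.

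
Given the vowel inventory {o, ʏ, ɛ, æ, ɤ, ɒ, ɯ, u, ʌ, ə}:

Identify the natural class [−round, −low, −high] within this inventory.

ɛ, ɤ, ʌ, ə

Eliminate segments failing any feature: /o, ʏ, ɒ, u/ are [+round]; /æ/ is [+low]; /ɯ/ is [+high]. The remaining /ɛ, ɤ, ʌ, ə/ satisfy [−round], [−low], [−high].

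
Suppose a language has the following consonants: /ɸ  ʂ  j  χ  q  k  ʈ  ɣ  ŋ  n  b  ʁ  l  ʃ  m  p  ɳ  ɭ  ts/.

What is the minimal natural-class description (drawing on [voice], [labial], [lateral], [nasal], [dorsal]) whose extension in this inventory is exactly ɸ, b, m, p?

/ɸ, b, m, p/ are exactly the [+labial] segments in the inventory, so a single feature suffices.

[+labial]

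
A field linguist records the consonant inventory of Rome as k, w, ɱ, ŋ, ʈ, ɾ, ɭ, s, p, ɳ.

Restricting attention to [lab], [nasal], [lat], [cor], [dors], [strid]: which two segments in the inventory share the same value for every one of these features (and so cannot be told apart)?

ɾ, ʈ

Both /ɾ/ and /ʈ/ are [−labial], [−nasal], [−lateral], [+coronal], [−dorsal], [−strident]. Since the list omits [sonorant], [voice] and [anterior] — which do distinguish the alveolar tap from the voiceless retroflex stop — this pair collapses; all other pairs remain distinct.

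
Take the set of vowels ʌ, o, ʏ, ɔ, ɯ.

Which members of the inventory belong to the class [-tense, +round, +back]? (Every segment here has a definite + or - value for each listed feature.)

ɔ

Eliminate segments failing any feature: /ʌ/ is [-round]; /o, ɯ/ are [+tense]; /ʏ/ is [-back]. The remaining /ɔ/ satisfy [-tense], [+round], [+back].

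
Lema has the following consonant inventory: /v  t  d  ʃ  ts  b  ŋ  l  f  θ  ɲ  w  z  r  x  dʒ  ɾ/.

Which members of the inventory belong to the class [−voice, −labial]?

Eliminate segments failing any feature: /v, d, b, ŋ, l, ɲ, w, z, r, dʒ, ɾ/ are [+voice]; /f/ is [+labial]. The remaining /t, ʃ, ts, θ, x/ satisfy [−voice], [−labial].

t, ʃ, ts, θ, x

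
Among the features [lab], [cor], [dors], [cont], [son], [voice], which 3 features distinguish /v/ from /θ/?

[voice], [labial], [coronal]

/v/ is the voiced labiodental fricative and /θ/ is the voiceless dental fricative. Both are [−dorsal], [+continuant], [−sonorant]. /v/ is [+voice] while /θ/ is [−voice]; /v/ is [+labial] while /θ/ is [−labial]; /v/ is [−coronal] while /θ/ is [+coronal], so the distinguishing features are [voice], [labial], [coronal].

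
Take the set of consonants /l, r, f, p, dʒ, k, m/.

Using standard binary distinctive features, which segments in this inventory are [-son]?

The feature [sonorant] marks segments produced without turbulent airflow (nasals, liquids, glides, vowels). In this inventory /f, p, dʒ, k/ lack that property, so they are [-sonorant]; /l, r, m/ are [+sonorant].

f, p, dʒ, k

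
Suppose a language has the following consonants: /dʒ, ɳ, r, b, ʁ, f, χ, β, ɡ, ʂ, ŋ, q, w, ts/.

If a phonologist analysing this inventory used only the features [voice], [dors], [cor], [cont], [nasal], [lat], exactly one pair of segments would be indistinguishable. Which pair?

w, ʁ

/w/ (labial-velar glide) and /ʁ/ (voiced uvular fricative) are both [+voice], [+dorsal], [−coronal], [+continuant], [−nasal], [−lateral], so none of the listed features separates them. (They do differ in [labial], [round] and [high], which are not among the given features.) Every other pair in the inventory differs on at least one listed feature.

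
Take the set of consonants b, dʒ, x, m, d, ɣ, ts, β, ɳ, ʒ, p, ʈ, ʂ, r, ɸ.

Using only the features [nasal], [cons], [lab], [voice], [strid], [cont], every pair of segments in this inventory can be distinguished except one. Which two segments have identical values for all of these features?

ɣ, r

On the given features, /ɣ/ and /r/ have an identical profile: [-nasal], [+consonantal], [-labial], [+voice], [-strident], [+continuant]. No other two segments in the inventory coincide on all 6 features. (They do differ in [sonorant], [coronal] and [dorsal], which are not among the given features.)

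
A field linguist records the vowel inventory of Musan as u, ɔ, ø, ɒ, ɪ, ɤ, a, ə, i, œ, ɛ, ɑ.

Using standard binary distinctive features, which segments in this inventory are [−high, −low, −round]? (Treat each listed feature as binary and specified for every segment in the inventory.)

Among the inventory, the [−high] segments are /ɔ, ø, ɒ, ɤ, a, ə, œ, ɛ, ɑ/.
Then [−low] gives /ɔ, ø, ɤ, ə, œ, ɛ/.
Intersecting with [−round] leaves /ɤ, ə, ɛ/.

ɤ, ə, ɛ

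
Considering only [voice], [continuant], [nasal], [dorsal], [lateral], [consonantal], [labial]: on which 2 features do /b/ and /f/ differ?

[voice], [continuant]

/b/ (voiced bilabial stop) and /f/ (voiceless labiodental fricative) agree on [-nasal], [-dorsal], [-lateral], [+consonantal], [+labial]. They differ on [voice] (/b/ [+], /f/ [-]), [continuant] (/b/ [-], /f/ [+]).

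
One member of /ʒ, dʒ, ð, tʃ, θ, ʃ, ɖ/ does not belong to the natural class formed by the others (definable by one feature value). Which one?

The remaining segments after removing /ɖ/ share [+distributed]; /ɖ/ (voiced retroflex stop) is [−distributed]. For every other candidate removal, the leftover set fails to share any single feature value that the removed segment lacks.

ɖ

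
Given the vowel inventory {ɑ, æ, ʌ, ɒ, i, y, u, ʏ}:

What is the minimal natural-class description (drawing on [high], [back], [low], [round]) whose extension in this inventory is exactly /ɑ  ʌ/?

[+back, −round]

/ɑ, ʌ/ are all [+back], [−round], and no other segment in the inventory matches both values. Dropping any one of them over-generates: [−round] alone would also admit /æ, i/; [+back] alone would also admit /ɒ, u/. No other single listed feature picks out exactly this set either, so fewer than two features will not do.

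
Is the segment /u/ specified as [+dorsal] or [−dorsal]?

[+dorsal]

/u/ is the high back rounded tense vowel, hence [+dorsal].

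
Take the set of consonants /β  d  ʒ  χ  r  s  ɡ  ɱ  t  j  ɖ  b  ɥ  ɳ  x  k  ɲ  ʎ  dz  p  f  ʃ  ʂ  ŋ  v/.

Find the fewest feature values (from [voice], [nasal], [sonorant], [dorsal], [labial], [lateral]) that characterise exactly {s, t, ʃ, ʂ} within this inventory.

[-voice, -labial, -dorsal]

Every target segment is [-voice], [-labial], [-dorsal]; each remaining inventory member fails at least one of these. Each conjunct is needed — [-labial, -dorsal] alone would also admit /d, ʒ, r, ɖ, …/; [-voice, -dorsal] alone would also admit /p, f/; [-voice, -labial] alone would also admit /χ, x, k/ — and no other combination of two listed features has exactly this extension, so three is the minimum.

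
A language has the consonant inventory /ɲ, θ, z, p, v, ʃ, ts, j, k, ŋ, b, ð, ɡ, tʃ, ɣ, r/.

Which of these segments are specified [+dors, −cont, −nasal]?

Checking each segment against [+dorsal], [−continuant], [−nasal]: /k/ (voiceless velar stop), /ɡ/ (voiced velar stop) satisfy every feature; every other segment in the inventory fails at least one.

k, ɡ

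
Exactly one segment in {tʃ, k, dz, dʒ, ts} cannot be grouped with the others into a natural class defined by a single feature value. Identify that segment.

/tʃ, dz, dʒ, ts/ are all [+delayed release], but /k/ (voiceless velar stop) is [-delayed release]. No other single segment can be removed to leave a set sharing one feature value that the removed segment lacks, so /k/ is the odd one out.

k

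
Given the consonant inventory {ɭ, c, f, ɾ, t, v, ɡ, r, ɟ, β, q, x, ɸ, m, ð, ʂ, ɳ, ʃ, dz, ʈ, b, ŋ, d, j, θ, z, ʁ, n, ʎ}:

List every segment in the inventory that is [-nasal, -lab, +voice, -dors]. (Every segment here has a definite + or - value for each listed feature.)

Eliminate segments failing any feature: /c, t, q, x, ʂ, ʃ, ʈ, θ/ are [-voice]; /f, v, β, ɸ, b/ are [+labial]; /ɡ, ɟ, j, ʁ, ʎ/ are [+dorsal]; /m, ɳ, ŋ, n/ are [+nasal]. The remaining /ɭ, ɾ, r, ð, dz, d, z/ satisfy [-nasal], [-labial], [+voice], [-dorsal].

ɭ, ɾ, r, ð, dz, d, z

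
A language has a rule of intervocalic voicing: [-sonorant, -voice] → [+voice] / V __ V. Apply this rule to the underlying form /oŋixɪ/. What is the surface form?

/x/ satisfies [-sonorant, -voice] and sits in V __ V. The [+voice] counterpart of the voiceless velar fricative is /ɣ/. Other segments in /oŋixɪ/ either fail the structural description or are not in the environment, so the surface form is [oŋiɣɪ].

[oŋiɣɪ]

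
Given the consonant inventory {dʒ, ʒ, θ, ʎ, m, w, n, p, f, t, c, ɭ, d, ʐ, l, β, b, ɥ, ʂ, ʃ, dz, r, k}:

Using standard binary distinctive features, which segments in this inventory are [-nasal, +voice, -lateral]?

Checking each segment against [-nasal], [+voice], [-lateral]: /dʒ/ (voiced postalveolar affricate), /ʒ/ (voiced postalveolar fricative), /w/ (labial-velar glide), /d/ (voiced alveolar stop), /ʐ/ (voiced retroflex fricative), /β/ (voiced bilabial fricative), among others, satisfy every feature; every other segment in the inventory fails at least one.

dʒ, ʒ, w, d, ʐ, β, b, ɥ, dz, r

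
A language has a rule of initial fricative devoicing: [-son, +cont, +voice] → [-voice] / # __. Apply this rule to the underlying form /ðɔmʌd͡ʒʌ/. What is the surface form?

[θɔmʌd͡ʒʌ]

/ð/ satisfies [-son, +cont, +voice] and sits in # __. The [-voice] counterpart of the voiced dental fricative is /θ/. Other segments in /ðɔmʌd͡ʒʌ/ either fail the structural description or are not in the environment, so the surface form is [θɔmʌd͡ʒʌ].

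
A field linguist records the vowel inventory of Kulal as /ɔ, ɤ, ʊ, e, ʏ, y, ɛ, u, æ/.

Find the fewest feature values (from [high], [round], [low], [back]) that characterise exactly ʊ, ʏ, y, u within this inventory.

[+high]

The target set is precisely the extension of [+high] in this inventory.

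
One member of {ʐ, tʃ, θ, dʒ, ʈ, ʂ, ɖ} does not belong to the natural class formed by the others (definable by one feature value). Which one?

θ

/ʐ, ɖ, ʈ, tʃ, ʂ, dʒ/ are all [−anterior], but /θ/ (voiceless dental fricative) is [+anterior]. No other single segment can be removed to leave a set sharing one feature value that the removed segment lacks, so /θ/ is the odd one out.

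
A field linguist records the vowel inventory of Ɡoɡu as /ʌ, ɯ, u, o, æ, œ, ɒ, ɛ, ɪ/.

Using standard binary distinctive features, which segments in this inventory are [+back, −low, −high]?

Checking each segment against [+back], [−low], [−high]: /ʌ/ (mid back unrounded lax vowel), /o/ (mid back rounded tense vowel) satisfy every feature; every other segment in the inventory fails at least one.

ʌ, o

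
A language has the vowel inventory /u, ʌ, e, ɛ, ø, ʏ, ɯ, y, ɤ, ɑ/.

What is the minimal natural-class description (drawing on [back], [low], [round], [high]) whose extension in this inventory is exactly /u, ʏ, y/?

The class [+high], [+round] has exactly /u, ʏ, y/ as its extension in this inventory. No smaller conjunction from the listed features achieves this: [+round] alone would also admit /ø/; [+high] alone would also admit /ɯ/; and checking the remaining single features turns up none with this extension.

[+high, +round]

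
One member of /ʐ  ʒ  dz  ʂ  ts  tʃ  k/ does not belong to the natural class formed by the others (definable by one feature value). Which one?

k

[strident] (equivalently [coronal], [dorsal]) groups all but one: /dz, ʐ, tʃ, ʒ, ʂ, ts/ share [+strident] while /k/ (voiceless velar stop) alone is [−strident]. Removing any other segment would not leave a single-feature class that excludes it.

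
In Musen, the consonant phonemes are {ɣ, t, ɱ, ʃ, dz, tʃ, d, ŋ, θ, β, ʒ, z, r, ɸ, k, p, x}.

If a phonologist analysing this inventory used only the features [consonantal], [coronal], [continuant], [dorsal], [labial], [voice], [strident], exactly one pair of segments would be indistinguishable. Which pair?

Both /z/ and /ʒ/ are [+consonantal], [+coronal], [+continuant], [-dorsal], [-labial], [+voice], [+strident]. Since the list omits [anterior] and [distributed] — which do distinguish the voiced alveolar fricative from the voiced postalveolar fricative — this pair collapses; all other pairs remain distinct.

z, ʒ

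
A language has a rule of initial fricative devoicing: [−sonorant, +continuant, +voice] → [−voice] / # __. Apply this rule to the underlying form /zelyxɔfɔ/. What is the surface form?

The only segment in the rule's environment that also matches [−sonorant, +continuant, +voice] is /z/. Applying [−voice] turns the voiced alveolar fricative into /s/ (voiceless alveolar fricative), giving [selyxɔfɔ].

[selyxɔfɔ]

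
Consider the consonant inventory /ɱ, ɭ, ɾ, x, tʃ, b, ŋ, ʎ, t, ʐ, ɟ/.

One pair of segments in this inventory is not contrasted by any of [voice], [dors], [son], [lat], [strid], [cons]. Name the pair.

Both /ɱ/ and /ɾ/ are [+voice], [-dorsal], [+sonorant], [-lateral], [-strident], [+consonantal]. Since the list omits [nasal], [labial] and [coronal] — which do distinguish the labiodental nasal from the alveolar tap — this pair collapses; all other pairs remain distinct.

ɱ, ɾ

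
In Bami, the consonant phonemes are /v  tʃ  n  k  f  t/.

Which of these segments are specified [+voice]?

v, n

The feature [voice] marks segments produced with vocal-fold vibration. In this inventory /v, n/ have that property, so they are [+voice]; /tʃ, k, f, t/ are [-voice].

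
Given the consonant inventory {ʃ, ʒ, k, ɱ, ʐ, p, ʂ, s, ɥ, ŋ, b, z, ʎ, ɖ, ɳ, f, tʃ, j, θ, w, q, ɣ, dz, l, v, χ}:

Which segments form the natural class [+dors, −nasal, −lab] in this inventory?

k, ʎ, j, q, ɣ, χ

The [+dorsal] segments are /k, ɥ, ŋ, ʎ, j, w, q, ɣ, χ/.
Of those, [−nasal] gives /k, ɥ, ʎ, j, w, q, ɣ, χ/.
Then [−labial] leaves /k, ʎ, j, q, ɣ, χ/.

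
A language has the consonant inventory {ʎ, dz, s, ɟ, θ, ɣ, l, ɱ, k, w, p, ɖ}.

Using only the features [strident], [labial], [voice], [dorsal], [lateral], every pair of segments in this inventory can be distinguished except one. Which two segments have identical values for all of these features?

On the given features, /ɟ/ and /ɣ/ have an identical profile: [−strident], [−labial], [+voice], [+dorsal], [−lateral]. No other two segments in the inventory coincide on all 5 features. (They do differ in [continuant] and [back], which are not among the given features.)

ɟ, ɣ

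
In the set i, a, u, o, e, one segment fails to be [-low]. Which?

/a/ is the low unrounded vowel, which is [+low]; the rest — /e, u, o, i/ — are [-low].

a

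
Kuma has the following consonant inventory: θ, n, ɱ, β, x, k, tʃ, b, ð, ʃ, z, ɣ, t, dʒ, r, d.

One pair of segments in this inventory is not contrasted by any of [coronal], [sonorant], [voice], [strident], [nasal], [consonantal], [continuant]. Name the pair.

/β/ (voiced bilabial fricative) and /ɣ/ (voiced velar fricative) are both [-coronal], [-sonorant], [+voice], [-strident], [-nasal], [+consonantal], [+continuant], so none of the listed features separates them. (They do differ in [labial] and [dorsal], which are not among the given features.) Every other pair in the inventory differs on at least one listed feature.

β, ɣ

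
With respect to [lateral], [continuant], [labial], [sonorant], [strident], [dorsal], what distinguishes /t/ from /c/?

[dorsal]

The two segments share [−lateral], [−continuant], [−labial], [−sonorant], [−strident]. The only feature from the list on which they differ: /t/ is [−dorsal] while /c/ is [+dorsal].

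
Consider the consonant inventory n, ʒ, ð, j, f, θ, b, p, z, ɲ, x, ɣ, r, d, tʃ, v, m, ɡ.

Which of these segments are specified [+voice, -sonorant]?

ʒ, ð, b, z, ɣ, d, v, ɡ

Checking each segment against [+voice], [-sonorant]: /ʒ/ (voiced postalveolar fricative), /ð/ (voiced dental fricative), /b/ (voiced bilabial stop), /z/ (voiced alveolar fricative), /ɣ/ (voiced velar fricative), /d/ (voiced alveolar stop), among others, satisfy every feature; every other segment in the inventory fails at least one.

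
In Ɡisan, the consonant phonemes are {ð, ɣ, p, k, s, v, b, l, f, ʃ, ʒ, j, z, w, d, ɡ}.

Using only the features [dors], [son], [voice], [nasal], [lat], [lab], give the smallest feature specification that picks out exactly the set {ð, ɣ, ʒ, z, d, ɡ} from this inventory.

/ð, ɣ, ʒ, z, d, ɡ/ are all [−sonorant], [+voice], [−labial], and no other segment in the inventory matches all three values. Dropping any one of them over-generates: [+voice, −labial] alone would also admit /l, j/; [−sonorant, −labial] alone would also admit /k, s, ʃ/; [−sonorant, +voice] alone would also admit /v, b/. No other combination of two listed features picks out exactly this set either, so fewer than three features will not do.

[−son, +voice, −lab]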